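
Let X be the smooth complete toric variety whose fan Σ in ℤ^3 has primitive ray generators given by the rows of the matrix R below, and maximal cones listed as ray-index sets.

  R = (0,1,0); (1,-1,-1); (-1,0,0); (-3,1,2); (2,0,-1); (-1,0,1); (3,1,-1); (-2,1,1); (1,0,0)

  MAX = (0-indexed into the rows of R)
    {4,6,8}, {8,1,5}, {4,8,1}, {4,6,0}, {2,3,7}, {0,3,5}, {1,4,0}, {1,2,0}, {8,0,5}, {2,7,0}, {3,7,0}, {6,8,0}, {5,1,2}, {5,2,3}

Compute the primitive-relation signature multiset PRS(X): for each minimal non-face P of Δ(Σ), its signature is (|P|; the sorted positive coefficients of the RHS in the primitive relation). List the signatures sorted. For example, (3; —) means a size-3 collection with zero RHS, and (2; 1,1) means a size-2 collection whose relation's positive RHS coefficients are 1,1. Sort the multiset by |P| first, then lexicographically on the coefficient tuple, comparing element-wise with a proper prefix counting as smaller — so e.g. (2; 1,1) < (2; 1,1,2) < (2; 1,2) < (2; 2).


Σ has 20 primitive collections:

  {2,8}:  v_{2} + v_{8} = 0 — sig = (2; —)
  {1,7}:  v_{1} + v_{7} = v_{2} — sig = (2; 1)
  {4,5}:  v_{4} + v_{5} = v_{8} — sig = (2; 1)
  {4,7}:  v_{4} + v_{7} = v_{0} — sig = (2; 1)
  {5,7}:  v_{5} + v_{7} = v_{3} — sig = (2; 1)
  {1,3}:  v_{1} + v_{3} = v_{2} + v_{5} — sig = (2; 1,1)
  {2,4}:  v_{2} + v_{4} = v_{0} + v_{1} — sig = (2; 1,1)
  {2,6}:  v_{2} + v_{6} = v_{0} + v_{4} — sig = (2; 1,1)
  {3,4}:  v_{3} + v_{4} = v_{0} + v_{5} — sig = (2; 1,1)
  {7,8}:  v_{7} + v_{8} = v_{0} + v_{5} — sig = (2; 1,1)
  {3,6}:  v_{3} + v_{6} = 2·v_{0} + v_{5} + v_{8} — sig = (2; 1,1,2)
  {3,8}:  v_{3} + v_{8} = v_{0} + 2·v_{5} — sig = (2; 1,2)
  {5,6}:  v_{5} + v_{6} = v_{0} + 2·v_{8} — sig = (2; 1,2)
  {6,7}:  v_{6} + v_{7} = 2·v_{0} + v_{8} — sig = (2; 1,2)
  {1,6}:  v_{1} + v_{6} = 2·v_{4} — sig = (2; 2)
  {0,1,5}:  v_{0} + v_{1} + v_{5} = 0 — sig = (3; —)
  {0,1,8}:  v_{0} + v_{1} + v_{8} = v_{4} — sig = (3; 1)
  {0,2,5}:  v_{0} + v_{2} + v_{5} = v_{7} — sig = (3; 1)
  {0,4,8}:  v_{0} + v_{4} + v_{8} = v_{6} — sig = (3; 1)
  {0,2,3}:  v_{0} + v_{2} + v_{3} = 2·v_{7} — sig = (3; 2)

Sorted signature multiset PRS(X):
{ (2; —),  (2; 1) ×4,  (2; 1,1) ×5,  (2; 1,1,2),  (2; 1,2) ×3,  (2; 2),  (3; —),  (3; 1) ×3,  (3; 2) }


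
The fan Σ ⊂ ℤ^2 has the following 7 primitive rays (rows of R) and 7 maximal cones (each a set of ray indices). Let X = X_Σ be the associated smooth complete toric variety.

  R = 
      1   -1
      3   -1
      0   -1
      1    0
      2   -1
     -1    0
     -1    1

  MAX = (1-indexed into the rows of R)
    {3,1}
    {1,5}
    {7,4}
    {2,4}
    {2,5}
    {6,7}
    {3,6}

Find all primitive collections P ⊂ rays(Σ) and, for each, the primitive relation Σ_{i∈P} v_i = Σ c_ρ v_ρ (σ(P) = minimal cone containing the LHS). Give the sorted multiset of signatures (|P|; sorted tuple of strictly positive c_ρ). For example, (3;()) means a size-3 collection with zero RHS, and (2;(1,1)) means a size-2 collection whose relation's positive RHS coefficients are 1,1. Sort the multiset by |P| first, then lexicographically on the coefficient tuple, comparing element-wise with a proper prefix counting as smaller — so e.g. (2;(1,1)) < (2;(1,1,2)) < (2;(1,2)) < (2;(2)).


Minimal non-faces — 14 found among 7 rays, 7 max cones:

  P = {1,7}:  v_{1} + v_{7} = 0  →  sig = (2;())
  P = {4,6}:  v_{4} + v_{6} = 0  →  sig = (2;())
  P = {1,4}:  v_{1} + v_{4} = v_{5}  →  sig = (2;(1))
  P = {1,6}:  v_{1} + v_{6} = v_{3}  →  sig = (2;(1))
  P = {2,6}:  v_{2} + v_{6} = v_{5}  →  sig = (2;(1))
  P = {3,4}:  v_{3} + v_{4} = v_{1}  →  sig = (2;(1))
  P = {3,7}:  v_{3} + v_{7} = v_{6}  →  sig = (2;(1))
  P = {4,5}:  v_{4} + v_{5} = v_{2}  →  sig = (2;(1))
  P = {5,6}:  v_{5} + v_{6} = v_{1}  →  sig = (2;(1))
  P = {5,7}:  v_{5} + v_{7} = v_{4}  →  sig = (2;(1))
  P = {2,3}:  v_{2} + v_{3} = v_{1} + v_{5}  →  sig = (2;(1,1))
  P = {1,2}:  v_{1} + v_{2} = 2·v_{5}  →  sig = (2;(2))
  P = {2,7}:  v_{2} + v_{7} = 2·v_{4}  →  sig = (2;(2))
  P = {3,5}:  v_{3} + v_{5} = 2·v_{1}  →  sig = (2;(2))

so the primitive-relation signature multiset is
{ (2;()) ×2,  (2;(1)) ×8,  (2;(1,1)),  (2;(2)) ×3 }


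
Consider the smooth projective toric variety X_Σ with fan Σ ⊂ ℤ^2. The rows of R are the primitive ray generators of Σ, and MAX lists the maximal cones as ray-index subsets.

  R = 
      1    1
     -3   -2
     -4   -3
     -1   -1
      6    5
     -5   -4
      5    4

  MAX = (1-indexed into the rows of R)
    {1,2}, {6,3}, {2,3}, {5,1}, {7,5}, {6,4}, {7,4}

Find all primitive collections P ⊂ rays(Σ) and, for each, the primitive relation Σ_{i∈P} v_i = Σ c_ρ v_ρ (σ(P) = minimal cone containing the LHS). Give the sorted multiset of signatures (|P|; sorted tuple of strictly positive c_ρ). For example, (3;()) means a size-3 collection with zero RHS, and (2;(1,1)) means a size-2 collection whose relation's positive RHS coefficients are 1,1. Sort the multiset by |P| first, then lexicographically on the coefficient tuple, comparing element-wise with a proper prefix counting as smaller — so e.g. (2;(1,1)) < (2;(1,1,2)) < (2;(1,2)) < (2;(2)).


Minimal non-faces — 14 found among 7 rays, 7 max cones:

  P = {1,4}:  v_{1} + v_{4} = 0 ; sig = (2;())
  P = {6,7}:  v_{6} + v_{7} = 0 ; sig = (2;())
  P = {1,3}:  v_{1} + v_{3} = v_{2} ; sig = (2;(1))
  P = {1,6}:  v_{1} + v_{6} = v_{3} ; sig = (2;(1))
  P = {1,7}:  v_{1} + v_{7} = v_{5} ; sig = (2;(1))
  P = {2,4}:  v_{2} + v_{4} = v_{3} ; sig = (2;(1))
  P = {3,4}:  v_{3} + v_{4} = v_{6} ; sig = (2;(1))
  P = {3,7}:  v_{3} + v_{7} = v_{1} ; sig = (2;(1))
  P = {4,5}:  v_{4} + v_{5} = v_{7} ; sig = (2;(1))
  P = {5,6}:  v_{5} + v_{6} = v_{1} ; sig = (2;(1))
  P = {2,6}:  v_{2} + v_{6} = 2·v_{3} ; sig = (2;(2))
  P = {2,7}:  v_{2} + v_{7} = 2·v_{1} ; sig = (2;(2))
  P = {3,5}:  v_{3} + v_{5} = 2·v_{1} ; sig = (2;(2))
  P = {2,5}:  v_{2} + v_{5} = 3·v_{1} ; sig = (2;(3))

Sorted signature multiset PRS(X):
{ (2;()) ×2,  (2;(1)) ×8,  (2;(2)) ×3,  (2;(3)) }


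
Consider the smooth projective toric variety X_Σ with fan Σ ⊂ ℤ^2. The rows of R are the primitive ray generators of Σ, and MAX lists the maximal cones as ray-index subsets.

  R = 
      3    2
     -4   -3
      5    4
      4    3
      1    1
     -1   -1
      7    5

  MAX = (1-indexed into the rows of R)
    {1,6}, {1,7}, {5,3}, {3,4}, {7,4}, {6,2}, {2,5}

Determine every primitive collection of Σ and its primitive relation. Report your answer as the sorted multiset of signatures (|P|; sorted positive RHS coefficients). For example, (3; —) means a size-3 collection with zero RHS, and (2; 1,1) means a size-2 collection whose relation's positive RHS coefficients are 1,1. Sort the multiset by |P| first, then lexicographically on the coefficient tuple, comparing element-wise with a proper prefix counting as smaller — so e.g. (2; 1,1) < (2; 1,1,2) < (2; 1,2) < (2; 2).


The 14 primitive collections of Σ (r=7, n=2):

  {2,4}:  v_{2} + v_{4} = 0 — sig = (2; —)
  {5,6}:  v_{5} + v_{6} = 0 — sig = (2; —)
  {1,2}:  v_{1} + v_{2} = v_{6} — sig = (2; 1)
  {1,4}:  v_{1} + v_{4} = v_{7} — sig = (2; 1)
  {1,5}:  v_{1} + v_{5} = v_{4} — sig = (2; 1)
  {2,3}:  v_{2} + v_{3} = v_{5} — sig = (2; 1)
  {2,7}:  v_{2} + v_{7} = v_{1} — sig = (2; 1)
  {3,6}:  v_{3} + v_{6} = v_{4} — sig = (2; 1)
  {4,5}:  v_{4} + v_{5} = v_{3} — sig = (2; 1)
  {4,6}:  v_{4} + v_{6} = v_{1} — sig = (2; 1)
  {1,3}:  v_{1} + v_{3} = 2·v_{4} — sig = (2; 2)
  {5,7}:  v_{5} + v_{7} = 2·v_{4} — sig = (2; 2)
  {6,7}:  v_{6} + v_{7} = 2·v_{1} — sig = (2; 2)
  {3,7}:  v_{3} + v_{7} = 3·v_{4} — sig = (2; 3)

Hence PRS(X_Σ) =
    |P|=2: 14 collections, coeffs (), (), (1), (1), (1), (1), (1), (1), (1), (1), (2), (2), (2), (3)


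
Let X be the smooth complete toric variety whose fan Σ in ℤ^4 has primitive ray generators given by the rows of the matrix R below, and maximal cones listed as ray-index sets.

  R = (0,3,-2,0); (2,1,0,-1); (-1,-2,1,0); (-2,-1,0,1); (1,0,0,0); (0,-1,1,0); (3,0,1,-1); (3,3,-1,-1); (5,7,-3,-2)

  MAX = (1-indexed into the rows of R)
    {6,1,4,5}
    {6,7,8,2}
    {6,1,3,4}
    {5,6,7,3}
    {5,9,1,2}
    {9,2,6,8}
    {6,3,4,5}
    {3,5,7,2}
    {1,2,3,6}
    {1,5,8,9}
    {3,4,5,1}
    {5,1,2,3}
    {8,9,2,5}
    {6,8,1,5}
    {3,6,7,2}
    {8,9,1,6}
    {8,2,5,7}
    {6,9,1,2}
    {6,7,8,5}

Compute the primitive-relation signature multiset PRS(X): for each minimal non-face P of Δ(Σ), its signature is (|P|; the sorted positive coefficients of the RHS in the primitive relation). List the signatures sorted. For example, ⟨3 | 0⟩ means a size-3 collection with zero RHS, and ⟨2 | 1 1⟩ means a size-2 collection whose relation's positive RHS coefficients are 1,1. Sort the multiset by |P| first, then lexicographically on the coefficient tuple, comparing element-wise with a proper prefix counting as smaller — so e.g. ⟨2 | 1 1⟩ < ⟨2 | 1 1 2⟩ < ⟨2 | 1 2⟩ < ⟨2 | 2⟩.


Δ(Σ) — 9 vertices, 12 min non-faces:

  {2,4}:  v_{2} + v_{4} = 0 ; sig = ⟨2 | 0⟩
  {1,7}:  v_{1} + v_{7} = v_{8} ; sig = ⟨2 | 1⟩
  {3,8}:  v_{3} + v_{8} = v_{2} ; sig = ⟨2 | 1⟩
  {4,7}:  v_{4} + v_{7} = v_{5} + v_{6} ; sig = ⟨2 | 1 1⟩
  {4,9}:  v_{4} + v_{9} = v_{1} + v_{8} ; sig = ⟨2 | 1 1⟩
  {4,8}:  v_{4} + v_{8} = v_{1} + v_{5} + v_{6} ; sig = ⟨2 | 1 1 1⟩
  {3,9}:  v_{3} + v_{9} = v_{1} + 2·v_{2} ; sig = ⟨2 | 1 2⟩
  {7,9}:  v_{7} + v_{9} = v_{2} + 2·v_{8} ; sig = ⟨2 | 1 2⟩
  {1,2,8}:  v_{1} + v_{2} + v_{8} = v_{9} ; sig = ⟨3 | 1⟩
  {2,5,6}:  v_{2} + v_{5} + v_{6} = v_{7} ; sig = ⟨3 | 1⟩
  {5,6,9}:  v_{5} + v_{6} + v_{9} = 2·v_{8} ; sig = ⟨3 | 2⟩
  {1,3,5,6}:  v_{1} + v_{3} + v_{5} + v_{6} = 0 ; sig = ⟨4 | 0⟩

Hence PRS(X_Σ) =
{ ⟨2 | 0⟩,  ⟨2 | 1⟩ ×2,  ⟨2 | 1 1⟩ ×2,  ⟨2 | 1 1 1⟩,  ⟨2 | 1 2⟩ ×2,  ⟨3 | 1⟩ ×2,  ⟨3 | 2⟩,  ⟨4 | 0⟩ }


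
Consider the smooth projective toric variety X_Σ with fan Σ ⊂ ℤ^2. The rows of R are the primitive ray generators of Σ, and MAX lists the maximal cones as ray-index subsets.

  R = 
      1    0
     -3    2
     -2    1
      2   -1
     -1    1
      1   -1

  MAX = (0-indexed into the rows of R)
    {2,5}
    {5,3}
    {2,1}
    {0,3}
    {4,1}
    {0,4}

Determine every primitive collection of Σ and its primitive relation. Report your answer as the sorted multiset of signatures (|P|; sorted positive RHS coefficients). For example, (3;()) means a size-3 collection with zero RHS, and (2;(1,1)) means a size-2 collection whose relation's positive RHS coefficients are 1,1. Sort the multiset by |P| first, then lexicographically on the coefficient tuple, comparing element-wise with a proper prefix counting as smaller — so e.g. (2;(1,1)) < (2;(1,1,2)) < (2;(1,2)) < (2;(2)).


9 collections generate NE(X_Σ); each relation:

  {2,3}:  v_{2} + v_{3} = 0 — sig = (2;())
  {4,5}:  v_{4} + v_{5} = 0 — sig = (2;())
  {0,2}:  v_{0} + v_{2} = v_{4} — sig = (2;(1))
  {0,5}:  v_{0} + v_{5} = v_{3} — sig = (2;(1))
  {1,3}:  v_{1} + v_{3} = v_{4} — sig = (2;(1))
  {1,5}:  v_{1} + v_{5} = v_{2} — sig = (2;(1))
  {2,4}:  v_{2} + v_{4} = v_{1} — sig = (2;(1))
  {3,4}:  v_{3} + v_{4} = v_{0} — sig = (2;(1))
  {0,1}:  v_{0} + v_{1} = 2·v_{4} — sig = (2;(2))

Signatures (|P|; sorted positive RHS coefficients), sorted:
    |P|=2: 9 collections, coeffs (), (), (1), (1), (1), (1), (1), (1), (2)


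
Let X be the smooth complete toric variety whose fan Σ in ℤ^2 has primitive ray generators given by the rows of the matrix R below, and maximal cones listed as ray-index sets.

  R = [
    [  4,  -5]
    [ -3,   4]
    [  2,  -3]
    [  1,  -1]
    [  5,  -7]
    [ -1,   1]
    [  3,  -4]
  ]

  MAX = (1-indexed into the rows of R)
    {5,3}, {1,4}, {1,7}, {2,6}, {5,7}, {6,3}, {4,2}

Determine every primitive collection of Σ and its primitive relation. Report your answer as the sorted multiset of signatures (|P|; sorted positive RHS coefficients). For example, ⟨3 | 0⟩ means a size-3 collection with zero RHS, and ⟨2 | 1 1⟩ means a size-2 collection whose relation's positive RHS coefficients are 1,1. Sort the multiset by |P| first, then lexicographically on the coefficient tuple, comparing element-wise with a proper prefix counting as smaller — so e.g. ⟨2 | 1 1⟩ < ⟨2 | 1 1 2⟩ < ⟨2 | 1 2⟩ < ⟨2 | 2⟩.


14 collections generate NE(X_Σ); each relation:

  P={2,7}:  v_{2} + v_{7} = 0 — sig = ⟨2 | 0⟩
  P={4,6}:  v_{4} + v_{6} = 0 — sig = ⟨2 | 0⟩
  P={1,2}:  v_{1} + v_{2} = v_{4} — sig = ⟨2 | 1⟩
  P={1,6}:  v_{1} + v_{6} = v_{7} — sig = ⟨2 | 1⟩
  P={2,3}:  v_{2} + v_{3} = v_{6} — sig = ⟨2 | 1⟩
  P={2,5}:  v_{2} + v_{5} = v_{3} — sig = ⟨2 | 1⟩
  P={3,4}:  v_{3} + v_{4} = v_{7} — sig = ⟨2 | 1⟩
  P={3,7}:  v_{3} + v_{7} = v_{5} — sig = ⟨2 | 1⟩
  P={4,7}:  v_{4} + v_{7} = v_{1} — sig = ⟨2 | 1⟩
  P={6,7}:  v_{6} + v_{7} = v_{3} — sig = ⟨2 | 1⟩
  P={1,3}:  v_{1} + v_{3} = 2·v_{7} — sig = ⟨2 | 2⟩
  P={4,5}:  v_{4} + v_{5} = 2·v_{7} — sig = ⟨2 | 2⟩
  P={5,6}:  v_{5} + v_{6} = 2·v_{3} — sig = ⟨2 | 2⟩
  P={1,5}:  v_{1} + v_{5} = 3·v_{7} — sig = ⟨2 | 3⟩

so the primitive-relation signature multiset is
{ ⟨2 | 0⟩ ×2,  ⟨2 | 1⟩ ×8,  ⟨2 | 2⟩ ×3,  ⟨2 | 3⟩ }


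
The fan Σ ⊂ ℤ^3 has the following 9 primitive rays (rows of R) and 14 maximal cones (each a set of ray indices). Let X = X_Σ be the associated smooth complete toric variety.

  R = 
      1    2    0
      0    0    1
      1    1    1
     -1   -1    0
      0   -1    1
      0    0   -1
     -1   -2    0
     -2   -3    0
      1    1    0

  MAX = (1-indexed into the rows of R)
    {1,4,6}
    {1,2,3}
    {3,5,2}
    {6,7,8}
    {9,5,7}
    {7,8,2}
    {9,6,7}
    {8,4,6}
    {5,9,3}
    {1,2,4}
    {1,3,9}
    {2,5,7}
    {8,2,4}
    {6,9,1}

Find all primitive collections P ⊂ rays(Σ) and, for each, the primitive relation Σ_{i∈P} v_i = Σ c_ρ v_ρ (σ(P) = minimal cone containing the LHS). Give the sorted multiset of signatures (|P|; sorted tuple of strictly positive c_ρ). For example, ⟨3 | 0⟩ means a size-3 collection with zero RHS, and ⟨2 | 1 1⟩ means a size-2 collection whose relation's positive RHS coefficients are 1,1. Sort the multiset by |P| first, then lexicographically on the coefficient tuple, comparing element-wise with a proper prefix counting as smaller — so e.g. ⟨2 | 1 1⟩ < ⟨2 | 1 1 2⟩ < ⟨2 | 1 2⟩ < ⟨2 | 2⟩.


Σ has 15 primitive collections:

  • {1,7}:  v_{1} + v_{7} = 0  ⟹  sig = ⟨2 | 0⟩
  • {2,6}:  v_{2} + v_{6} = 0  ⟹  sig = ⟨2 | 0⟩
  • {4,9}:  v_{4} + v_{9} = 0  ⟹  sig = ⟨2 | 0⟩
  • {1,5}:  v_{1} + v_{5} = v_{3}  ⟹  sig = ⟨2 | 1⟩
  • {1,8}:  v_{1} + v_{8} = v_{4}  ⟹  sig = ⟨2 | 1⟩
  • {2,9}:  v_{2} + v_{9} = v_{3}  ⟹  sig = ⟨2 | 1⟩
  • {3,4}:  v_{3} + v_{4} = v_{2}  ⟹  sig = ⟨2 | 1⟩
  • {3,6}:  v_{3} + v_{6} = v_{9}  ⟹  sig = ⟨2 | 1⟩
  • {3,7}:  v_{3} + v_{7} = v_{5}  ⟹  sig = ⟨2 | 1⟩
  • {4,7}:  v_{4} + v_{7} = v_{8}  ⟹  sig = ⟨2 | 1⟩
  • {8,9}:  v_{8} + v_{9} = v_{7}  ⟹  sig = ⟨2 | 1⟩
  • {3,8}:  v_{3} + v_{8} = v_{2} + v_{7}  ⟹  sig = ⟨2 | 1 1⟩
  • {4,5}:  v_{4} + v_{5} = v_{2} + v_{7}  ⟹  sig = ⟨2 | 1 1⟩
  • {5,6}:  v_{5} + v_{6} = v_{7} + v_{9}  ⟹  sig = ⟨2 | 1 1⟩
  • {5,8}:  v_{5} + v_{8} = v_{2} + 2·v_{7}  ⟹  sig = ⟨2 | 1 2⟩

Signatures (|P|; sorted positive RHS coefficients), sorted:
{ ⟨2 | 0⟩ ×3,  ⟨2 | 1⟩ ×8,  ⟨2 | 1 1⟩ ×3,  ⟨2 | 1 2⟩ }


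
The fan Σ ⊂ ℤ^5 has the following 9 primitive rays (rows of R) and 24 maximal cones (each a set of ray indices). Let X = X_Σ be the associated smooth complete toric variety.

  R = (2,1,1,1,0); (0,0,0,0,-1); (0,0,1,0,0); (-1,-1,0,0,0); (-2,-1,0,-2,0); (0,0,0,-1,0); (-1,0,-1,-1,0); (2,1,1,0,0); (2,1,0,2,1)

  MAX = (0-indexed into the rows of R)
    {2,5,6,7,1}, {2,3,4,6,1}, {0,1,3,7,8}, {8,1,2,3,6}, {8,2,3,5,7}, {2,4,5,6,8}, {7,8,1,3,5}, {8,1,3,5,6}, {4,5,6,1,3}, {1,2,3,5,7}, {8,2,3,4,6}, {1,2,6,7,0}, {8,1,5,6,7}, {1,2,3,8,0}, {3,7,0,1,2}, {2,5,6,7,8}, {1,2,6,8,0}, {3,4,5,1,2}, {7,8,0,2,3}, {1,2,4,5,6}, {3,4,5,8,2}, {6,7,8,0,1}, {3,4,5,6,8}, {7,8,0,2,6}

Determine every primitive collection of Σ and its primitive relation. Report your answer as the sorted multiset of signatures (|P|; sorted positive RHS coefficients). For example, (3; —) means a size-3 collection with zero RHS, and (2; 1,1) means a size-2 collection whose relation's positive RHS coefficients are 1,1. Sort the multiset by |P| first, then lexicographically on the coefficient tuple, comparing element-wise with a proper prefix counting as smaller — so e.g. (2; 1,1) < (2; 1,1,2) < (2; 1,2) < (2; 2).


The 9 primitive collections of Σ (r=9, n=5):

  • {0,5}:  v_{0} + v_{5} = v_{7}  so sig = (2; 1)
  • {0,4}:  v_{0} + v_{4} = v_{2} + v_{5}  so sig = (2; 1,1)
  • {4,7}:  v_{4} + v_{7} = v_{2} + 2·v_{5}  so sig = (2; 1,2)
  • {0,3,6}:  v_{0} + v_{3} + v_{6} = 0  so sig = (3; —)
  • {1,4,8}:  v_{1} + v_{4} + v_{8} = 0  so sig = (3; —)
  • {3,6,7}:  v_{3} + v_{6} + v_{7} = v_{5}  so sig = (3; 1)
  • {1,2,5,8}:  v_{1} + v_{2} + v_{5} + v_{8} = v_{0}  so sig = (4; 1)
  • {2,3,5,6}:  v_{2} + v_{3} + v_{5} + v_{6} = v_{4}  so sig = (4; 1)
  • {1,2,7,8}:  v_{1} + v_{2} + v_{7} + v_{8} = 2·v_{0}  so sig = (4; 2)

so the primitive-relation signature multiset is
[(2; 1), (2; 1,1), (2; 1,2), (3; —), (3; —), (3; 1), (4; 1), (4; 1), (4; 2)]


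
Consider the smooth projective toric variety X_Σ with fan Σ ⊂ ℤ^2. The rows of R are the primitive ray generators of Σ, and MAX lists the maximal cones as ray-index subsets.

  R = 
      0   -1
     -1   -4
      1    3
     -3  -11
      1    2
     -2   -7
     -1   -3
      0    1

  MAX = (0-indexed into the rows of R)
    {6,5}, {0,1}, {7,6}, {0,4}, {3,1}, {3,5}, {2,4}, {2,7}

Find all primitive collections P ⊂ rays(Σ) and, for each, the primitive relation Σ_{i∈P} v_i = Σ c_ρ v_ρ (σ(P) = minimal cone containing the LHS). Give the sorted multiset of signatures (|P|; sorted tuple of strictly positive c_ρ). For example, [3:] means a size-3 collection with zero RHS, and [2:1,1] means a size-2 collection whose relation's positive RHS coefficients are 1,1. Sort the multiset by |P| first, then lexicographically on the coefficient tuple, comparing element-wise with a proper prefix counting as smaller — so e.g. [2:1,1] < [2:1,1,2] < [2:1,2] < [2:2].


Σ has 20 primitive collections:

  {0,7}:  v_{0} + v_{7} = 0 — sig = [2:]
  {2,6}:  v_{2} + v_{6} = 0 — sig = [2:]
  {0,2}:  v_{0} + v_{2} = v_{4} — sig = [2:1]
  {0,6}:  v_{0} + v_{6} = v_{1} — sig = [2:1]
  {1,2}:  v_{1} + v_{2} = v_{0} — sig = [2:1]
  {1,5}:  v_{1} + v_{5} = v_{3} — sig = [2:1]
  {1,6}:  v_{1} + v_{6} = v_{5} — sig = [2:1]
  {1,7}:  v_{1} + v_{7} = v_{6} — sig = [2:1]
  {2,5}:  v_{2} + v_{5} = v_{1} — sig = [2:1]
  {4,6}:  v_{4} + v_{6} = v_{0} — sig = [2:1]
  {4,7}:  v_{4} + v_{7} = v_{2} — sig = [2:1]
  {3,7}:  v_{3} + v_{7} = v_{5} + v_{6} — sig = [2:1,1]
  {4,5}:  v_{4} + v_{5} = v_{0} + v_{1} — sig = [2:1,1]
  {3,4}:  v_{3} + v_{4} = v_{0} + 2·v_{1} — sig = [2:1,2]
  {0,5}:  v_{0} + v_{5} = 2·v_{1} — sig = [2:2]
  {1,4}:  v_{1} + v_{4} = 2·v_{0} — sig = [2:2]
  {2,3}:  v_{2} + v_{3} = 2·v_{1} — sig = [2:2]
  {3,6}:  v_{3} + v_{6} = 2·v_{5} — sig = [2:2]
  {5,7}:  v_{5} + v_{7} = 2·v_{6} — sig = [2:2]
  {0,3}:  v_{0} + v_{3} = 3·v_{1} — sig = [2:3]

so the primitive-relation signature multiset is
    |P|=2: 20 collections, coeffs (), (), (1), (1), (1), (1), (1), (1), (1), (1), (1), (1,1), (1,1), (1,2), (2), (2), (2), (2), (2), (3)


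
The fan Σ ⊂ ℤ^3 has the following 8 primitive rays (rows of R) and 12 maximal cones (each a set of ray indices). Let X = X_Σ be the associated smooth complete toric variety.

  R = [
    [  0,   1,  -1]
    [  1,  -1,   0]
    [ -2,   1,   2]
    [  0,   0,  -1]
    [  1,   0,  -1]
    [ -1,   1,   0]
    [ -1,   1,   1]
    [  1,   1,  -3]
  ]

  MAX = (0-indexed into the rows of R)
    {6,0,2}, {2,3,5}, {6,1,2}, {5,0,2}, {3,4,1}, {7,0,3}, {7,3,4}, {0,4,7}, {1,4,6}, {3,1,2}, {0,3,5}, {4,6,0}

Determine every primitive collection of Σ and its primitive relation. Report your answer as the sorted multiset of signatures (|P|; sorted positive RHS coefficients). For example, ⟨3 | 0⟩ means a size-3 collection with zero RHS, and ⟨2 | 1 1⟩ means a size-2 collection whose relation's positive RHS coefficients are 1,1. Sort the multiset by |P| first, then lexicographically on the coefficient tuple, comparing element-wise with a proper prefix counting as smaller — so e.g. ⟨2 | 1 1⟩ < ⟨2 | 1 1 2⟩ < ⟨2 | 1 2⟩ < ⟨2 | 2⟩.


Minimal non-faces — 12 found among 8 rays, 12 max cones:

  • {1,5}:  v_{1} + v_{5} = 0  so sig = ⟨2 | 0⟩
  • {0,1}:  v_{0} + v_{1} = v_{4}  so sig = ⟨2 | 1⟩
  • {2,4}:  v_{2} + v_{4} = v_{6}  so sig = ⟨2 | 1⟩
  • {3,6}:  v_{3} + v_{6} = v_{5}  so sig = ⟨2 | 1⟩
  • {4,5}:  v_{4} + v_{5} = v_{0}  so sig = ⟨2 | 1⟩
  • {2,7}:  v_{2} + v_{7} = v_{0} + v_{5}  so sig = ⟨2 | 1 1⟩
  • {5,6}:  v_{5} + v_{6} = v_{0} + v_{2}  so sig = ⟨2 | 1 1⟩
  • {1,7}:  v_{1} + v_{7} = v_{3} + 2·v_{4}  so sig = ⟨2 | 1 2⟩
  • {5,7}:  v_{5} + v_{7} = 2·v_{0} + v_{3}  so sig = ⟨2 | 1 2⟩
  • {6,7}:  v_{6} + v_{7} = 2·v_{0}  so sig = ⟨2 | 2⟩
  • {0,3,4}:  v_{0} + v_{3} + v_{4} = v_{7}  so sig = ⟨3 | 1⟩
  • {0,2,3}:  v_{0} + v_{2} + v_{3} = 2·v_{5}  so sig = ⟨3 | 2⟩

so the primitive-relation signature multiset is
    ⟨2 | 0⟩
    ⟨2 | 1⟩
    ⟨2 | 1⟩
    ⟨2 | 1⟩
    ⟨2 | 1⟩
    ⟨2 | 1 1⟩
    ⟨2 | 1 1⟩
    ⟨2 | 1 2⟩
    ⟨2 | 1 2⟩
    ⟨2 | 2⟩
    ⟨3 | 1⟩
    ⟨3 | 2⟩


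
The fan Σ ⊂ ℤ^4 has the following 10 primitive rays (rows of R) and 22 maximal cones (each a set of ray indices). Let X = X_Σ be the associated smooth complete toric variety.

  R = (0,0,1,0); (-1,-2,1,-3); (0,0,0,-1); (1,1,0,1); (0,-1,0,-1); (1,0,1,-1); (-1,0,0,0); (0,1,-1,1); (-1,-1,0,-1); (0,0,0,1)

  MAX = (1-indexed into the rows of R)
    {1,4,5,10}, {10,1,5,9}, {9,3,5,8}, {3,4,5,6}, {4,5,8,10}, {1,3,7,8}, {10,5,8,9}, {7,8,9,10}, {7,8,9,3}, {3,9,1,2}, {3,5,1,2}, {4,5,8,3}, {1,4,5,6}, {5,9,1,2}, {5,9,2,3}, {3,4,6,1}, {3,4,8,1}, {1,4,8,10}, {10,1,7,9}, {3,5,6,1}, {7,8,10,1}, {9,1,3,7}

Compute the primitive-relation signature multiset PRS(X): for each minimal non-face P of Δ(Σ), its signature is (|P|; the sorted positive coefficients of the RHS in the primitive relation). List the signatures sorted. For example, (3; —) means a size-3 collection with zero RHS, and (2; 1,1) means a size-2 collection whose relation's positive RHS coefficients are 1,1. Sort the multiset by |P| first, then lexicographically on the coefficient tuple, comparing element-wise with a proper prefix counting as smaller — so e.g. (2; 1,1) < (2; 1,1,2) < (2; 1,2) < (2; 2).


17 minimal non-faces of Δ(Σ) (on 10 rays):

  • {3,10}:  v_{3} + v_{10} = 0 — sig = (2; —)
  • {4,9}:  v_{4} + v_{9} = 0 — sig = (2; —)
  • {5,7}:  v_{5} + v_{7} = v_{9} — sig = (2; 1)
  • {2,8}:  v_{2} + v_{8} = v_{3} + v_{9} — sig = (2; 1,1)
  • {4,7}:  v_{4} + v_{7} = v_{1} + v_{8} — sig = (2; 1,1)
  • {6,7}:  v_{6} + v_{7} = v_{1} + v_{3} — sig = (2; 1,1)
  • {6,8}:  v_{6} + v_{8} = v_{3} + v_{4} — sig = (2; 1,1)
  • {2,4}:  v_{2} + v_{4} = v_{1} + v_{3} + v_{5} — sig = (2; 1,1,1)
  • {2,10}:  v_{2} + v_{10} = v_{1} + v_{5} + v_{9} — sig = (2; 1,1,1)
  • {6,9}:  v_{6} + v_{9} = v_{1} + v_{3} + v_{5} — sig = (2; 1,1,1)
  • {6,10}:  v_{6} + v_{10} = v_{1} + v_{4} + v_{5} — sig = (2; 1,1,1)
  • {2,7}:  v_{2} + v_{7} = v_{1} + v_{3} + 2·v_{9} — sig = (2; 1,1,2)
  • {2,6}:  v_{2} + v_{6} = 2·v_{1} + 2·v_{3} + 2·v_{5} — sig = (2; 2,2,2)
  • {1,5,8}:  v_{1} + v_{5} + v_{8} = 0 — sig = (3; —)
  • {1,8,9}:  v_{1} + v_{8} + v_{9} = v_{7} — sig = (3; 1)
  • {1,3,4,5}:  v_{1} + v_{3} + v_{4} + v_{5} = v_{6} — sig = (4; 1)
  • {1,3,5,9}:  v_{1} + v_{3} + v_{5} + v_{9} = v_{2} — sig = (4; 1)

so the primitive-relation signature multiset is
    (2; —)
    (2; —)
    (2; 1)
    (2; 1,1)
    (2; 1,1)
    (2; 1,1)
    (2; 1,1)
    (2; 1,1,1)
    (2; 1,1,1)
    (2; 1,1,1)
    (2; 1,1,1)
    (2; 1,1,2)
    (2; 2,2,2)
    (3; —)
    (3; 1)
    (4; 1)
    (4; 1)


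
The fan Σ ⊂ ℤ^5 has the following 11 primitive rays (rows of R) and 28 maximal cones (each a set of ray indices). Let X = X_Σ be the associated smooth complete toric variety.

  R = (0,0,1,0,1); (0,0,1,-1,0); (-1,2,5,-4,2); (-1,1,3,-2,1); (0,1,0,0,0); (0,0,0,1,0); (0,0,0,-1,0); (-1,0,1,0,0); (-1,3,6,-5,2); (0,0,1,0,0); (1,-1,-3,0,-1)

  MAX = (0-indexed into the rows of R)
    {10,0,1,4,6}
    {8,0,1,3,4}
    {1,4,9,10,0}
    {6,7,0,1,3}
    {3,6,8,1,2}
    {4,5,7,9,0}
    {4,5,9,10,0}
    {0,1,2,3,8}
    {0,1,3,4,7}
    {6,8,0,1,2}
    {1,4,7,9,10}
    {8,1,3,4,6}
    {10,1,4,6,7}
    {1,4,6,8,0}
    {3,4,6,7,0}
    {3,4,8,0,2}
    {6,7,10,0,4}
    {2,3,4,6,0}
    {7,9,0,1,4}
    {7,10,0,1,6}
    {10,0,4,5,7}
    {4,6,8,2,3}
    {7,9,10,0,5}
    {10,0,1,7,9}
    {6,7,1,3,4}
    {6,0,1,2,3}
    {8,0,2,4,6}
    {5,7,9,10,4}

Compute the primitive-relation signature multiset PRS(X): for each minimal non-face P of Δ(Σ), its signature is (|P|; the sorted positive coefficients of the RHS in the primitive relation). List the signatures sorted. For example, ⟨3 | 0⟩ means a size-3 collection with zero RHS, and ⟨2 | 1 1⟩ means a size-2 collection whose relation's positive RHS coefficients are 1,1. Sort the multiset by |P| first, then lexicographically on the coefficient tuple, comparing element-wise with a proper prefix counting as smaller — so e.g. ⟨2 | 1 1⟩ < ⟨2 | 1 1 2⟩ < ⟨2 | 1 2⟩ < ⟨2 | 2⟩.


20 minimal non-faces of Δ(Σ) (on 11 rays):

  P={5,6}:  v_{5} + v_{6} = 0  ⇒ sig = ⟨2 | 0⟩
  P={1,5}:  v_{1} + v_{5} = v_{9}  ⇒ sig = ⟨2 | 1⟩
  P={6,9}:  v_{6} + v_{9} = v_{1}  ⇒ sig = ⟨2 | 1⟩
  P={2,5}:  v_{2} + v_{5} = v_{0} + v_{1} + v_{3} + v_{4}  ⇒ sig = ⟨2 | 1 1 1 1⟩
  P={3,5}:  v_{3} + v_{5} = v_{0} + v_{1} + v_{4} + v_{7}  ⇒ sig = ⟨2 | 1 1 1 1⟩
  P={2,9}:  v_{2} + v_{9} = v_{0} + 2·v_{1} + v_{3} + v_{4}  ⇒ sig = ⟨2 | 1 1 1 2⟩
  P={3,9}:  v_{3} + v_{9} = v_{0} + 2·v_{1} + v_{4} + v_{7}  ⇒ sig = ⟨2 | 1 1 1 2⟩
  P={2,10}:  v_{2} + v_{10} = v_{0} + v_{1} + v_{4} + 3·v_{6}  ⇒ sig = ⟨2 | 1 1 1 3⟩
  P={7,8}:  v_{7} + v_{8} = v_{1} + 2·v_{3} + v_{4}  ⇒ sig = ⟨2 | 1 1 2⟩
  P={5,8}:  v_{5} + v_{8} = v_{0} + 2·v_{1} + v_{3} + 2·v_{4}  ⇒ sig = ⟨2 | 1 1 2 2⟩
  P={8,9}:  v_{8} + v_{9} = v_{0} + 3·v_{1} + v_{3} + 2·v_{4}  ⇒ sig = ⟨2 | 1 1 2 3⟩
  P={8,10}:  v_{8} + v_{10} = v_{0} + 2·v_{1} + 2·v_{4} + 3·v_{6}  ⇒ sig = ⟨2 | 1 2 2 3⟩
  P={2,7}:  v_{2} + v_{7} = 2·v_{3}  ⇒ sig = ⟨2 | 2⟩
  P={3,10}:  v_{3} + v_{10} = 2·v_{6}  ⇒ sig = ⟨2 | 2⟩
  P={1,2,4}:  v_{1} + v_{2} + v_{4} = v_{8}  ⇒ sig = ⟨3 | 1⟩
  P={0,3,6,8}:  v_{0} + v_{3} + v_{6} + v_{8} = 2·v_{2}  ⇒ sig = ⟨4 | 2⟩
  P={0,4,7,9,10}:  v_{0} + v_{4} + v_{7} + v_{9} + v_{10} = 0  ⇒ sig = ⟨5 | 0⟩
  P={0,1,3,4,6}:  v_{0} + v_{1} + v_{3} + v_{4} + v_{6} = v_{2}  ⇒ sig = ⟨5 | 1⟩
  P={0,1,4,6,7}:  v_{0} + v_{1} + v_{4} + v_{6} + v_{7} = v_{3}  ⇒ sig = ⟨5 | 1⟩
  P={0,1,4,7,10}:  v_{0} + v_{1} + v_{4} + v_{7} + v_{10} = v_{6}  ⇒ sig = ⟨5 | 1⟩

Hence PRS(X_Σ) =
    |P|=2: 14 collections, coeffs (), (1), (1), (1,1,1,1), (1,1,1,1), (1,1,1,2), (1,1,1,2), (1,1,1,3), (1,1,2), (1,1,2,2), (1,1,2,3), (1,2,2,3), (2), (2)
    |P|=3: 1 collection, coeffs (1)
    |P|=4: 1 collection, coeffs (2)
    |P|=5: 4 collections, coeffs (), (1), (1), (1)


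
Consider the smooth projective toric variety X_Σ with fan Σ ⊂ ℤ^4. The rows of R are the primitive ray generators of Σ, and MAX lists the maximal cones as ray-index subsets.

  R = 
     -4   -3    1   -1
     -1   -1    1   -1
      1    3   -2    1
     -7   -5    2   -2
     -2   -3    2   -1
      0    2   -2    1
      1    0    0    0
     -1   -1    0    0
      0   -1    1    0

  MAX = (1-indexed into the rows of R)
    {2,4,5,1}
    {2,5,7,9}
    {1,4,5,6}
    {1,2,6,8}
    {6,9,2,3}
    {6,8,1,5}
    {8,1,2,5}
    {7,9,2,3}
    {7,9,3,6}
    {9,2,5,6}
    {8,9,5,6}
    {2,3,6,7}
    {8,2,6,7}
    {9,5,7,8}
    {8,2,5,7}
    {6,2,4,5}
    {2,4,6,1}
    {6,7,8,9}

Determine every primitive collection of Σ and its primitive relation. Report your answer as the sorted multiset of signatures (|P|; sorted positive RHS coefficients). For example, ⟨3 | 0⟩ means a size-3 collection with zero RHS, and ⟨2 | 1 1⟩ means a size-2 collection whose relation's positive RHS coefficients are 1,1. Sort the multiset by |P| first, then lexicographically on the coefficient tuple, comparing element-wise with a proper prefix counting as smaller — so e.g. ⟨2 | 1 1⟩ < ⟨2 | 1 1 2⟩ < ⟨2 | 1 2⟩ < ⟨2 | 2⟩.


Δ(Σ) — 9 vertices, 14 min non-faces:

  • {3,8}:  v_{3} + v_{8} = v_{6}  ⟹  sig = ⟨2 | 1⟩
  • {3,5}:  v_{3} + v_{5} = v_{2} + v_{6} + v_{9}  ⟹  sig = ⟨2 | 1 1 1⟩
  • {4,7}:  v_{4} + v_{7} = v_{1} + v_{2} + v_{8}  ⟹  sig = ⟨2 | 1 1 1⟩
  • {1,3}:  v_{1} + v_{3} = v_{2} + v_{5} + 2·v_{6}  ⟹  sig = ⟨2 | 1 1 2⟩
  • {1,7}:  v_{1} + v_{7} = v_{2} + 2·v_{8}  ⟹  sig = ⟨2 | 1 2⟩
  • {1,9}:  v_{1} + v_{9} = 2·v_{5} + v_{6}  ⟹  sig = ⟨2 | 1 2⟩
  • {4,9}:  v_{4} + v_{9} = v_{2} + 3·v_{5} + 2·v_{6}  ⟹  sig = ⟨2 | 1 2 3⟩
  • {4,8}:  v_{4} + v_{8} = 2·v_{1}  ⟹  sig = ⟨2 | 2⟩
  • {3,4}:  v_{3} + v_{4} = 2·v_{2} + 2·v_{5} + 3·v_{6}  ⟹  sig = ⟨2 | 2 2 3⟩
  • {2,8,9}:  v_{2} + v_{8} + v_{9} = v_{5}  ⟹  sig = ⟨3 | 1⟩
  • {5,6,7}:  v_{5} + v_{6} + v_{7} = v_{8}  ⟹  sig = ⟨3 | 1⟩
  • {2,6,7,9}:  v_{2} + v_{6} + v_{7} + v_{9} = 0  ⟹  sig = ⟨4 | 0⟩
  • {1,2,5,6}:  v_{1} + v_{2} + v_{5} + v_{6} = v_{4}  ⟹  sig = ⟨4 | 1⟩
  • {2,5,6,8}:  v_{2} + v_{5} + v_{6} + v_{8} = v_{1}  ⟹  sig = ⟨4 | 1⟩

Sorted signature multiset PRS(X):
{ ⟨2 | 1⟩,  ⟨2 | 1 1 1⟩ ×2,  ⟨2 | 1 1 2⟩,  ⟨2 | 1 2⟩ ×2,  ⟨2 | 1 2 3⟩,  ⟨2 | 2⟩,  ⟨2 | 2 2 3⟩,  ⟨3 | 1⟩ ×2,  ⟨4 | 0⟩,  ⟨4 | 1⟩ ×2 }


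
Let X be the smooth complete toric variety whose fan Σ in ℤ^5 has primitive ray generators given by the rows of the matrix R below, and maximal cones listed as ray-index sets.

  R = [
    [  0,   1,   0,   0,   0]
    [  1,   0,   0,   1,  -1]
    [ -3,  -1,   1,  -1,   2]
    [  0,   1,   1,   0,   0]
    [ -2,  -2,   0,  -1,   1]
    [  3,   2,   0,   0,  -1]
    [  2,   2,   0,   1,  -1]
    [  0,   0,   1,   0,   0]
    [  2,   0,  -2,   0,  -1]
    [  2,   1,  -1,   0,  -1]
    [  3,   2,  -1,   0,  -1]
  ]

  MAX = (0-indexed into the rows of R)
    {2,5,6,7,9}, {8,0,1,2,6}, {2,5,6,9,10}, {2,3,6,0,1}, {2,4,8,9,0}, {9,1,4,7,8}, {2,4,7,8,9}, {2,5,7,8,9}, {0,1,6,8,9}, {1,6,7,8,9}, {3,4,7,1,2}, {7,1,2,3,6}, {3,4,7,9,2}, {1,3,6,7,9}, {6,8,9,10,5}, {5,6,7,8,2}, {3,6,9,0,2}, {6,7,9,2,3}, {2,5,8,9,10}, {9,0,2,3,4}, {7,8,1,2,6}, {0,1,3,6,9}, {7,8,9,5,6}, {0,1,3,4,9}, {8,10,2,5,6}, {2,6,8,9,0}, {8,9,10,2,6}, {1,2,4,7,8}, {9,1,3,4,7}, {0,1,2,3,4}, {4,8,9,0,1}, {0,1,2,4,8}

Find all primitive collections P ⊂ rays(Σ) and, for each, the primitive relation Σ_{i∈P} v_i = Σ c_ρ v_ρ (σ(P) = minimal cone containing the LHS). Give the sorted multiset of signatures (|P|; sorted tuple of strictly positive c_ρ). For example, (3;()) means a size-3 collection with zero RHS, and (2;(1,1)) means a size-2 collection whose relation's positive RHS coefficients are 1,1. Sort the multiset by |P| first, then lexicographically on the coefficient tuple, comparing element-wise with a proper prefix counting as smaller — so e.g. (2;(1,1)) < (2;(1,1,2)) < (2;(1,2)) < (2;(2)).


Minimal non-faces — 15 found among 11 rays, 32 max cones:

  P={4,6}:  v_{4} + v_{6} = 0 — sig = (2;())
  P={0,7}:  v_{0} + v_{7} = v_{3} — sig = (2;(1))
  P={3,8}:  v_{3} + v_{8} = v_{9} — sig = (2;(1))
  P={7,10}:  v_{7} + v_{10} = v_{5} — sig = (2;(1))
  P={1,10}:  v_{1} + v_{10} = v_{6} + v_{7} + v_{8} — sig = (2;(1,1,1))
  P={4,10}:  v_{4} + v_{10} = v_{2} + v_{7} + v_{8} + v_{9} — sig = (2;(1,1,1,1))
  P={0,5}:  v_{0} + v_{5} = v_{2} + v_{6} + v_{7} + 2·v_{9} — sig = (2;(1,1,1,2))
  P={3,10}:  v_{3} + v_{10} = v_{2} + v_{6} + v_{7} + 2·v_{9} — sig = (2;(1,1,1,2))
  P={4,5}:  v_{4} + v_{5} = v_{2} + 2·v_{7} + v_{8} + v_{9} — sig = (2;(1,1,1,2))
  P={0,10}:  v_{0} + v_{10} = v_{2} + v_{6} + 2·v_{9} — sig = (2;(1,1,2))
  P={1,5}:  v_{1} + v_{5} = v_{6} + 2·v_{7} + v_{8} — sig = (2;(1,1,2))
  P={3,5}:  v_{3} + v_{5} = v_{2} + v_{6} + 2·v_{7} + 2·v_{9} — sig = (2;(1,1,2,2))
  P={1,2,9}:  v_{1} + v_{2} + v_{9} = 0 — sig = (3;())
  P={2,6,7,8,9}:  v_{2} + v_{6} + v_{7} + v_{8} + v_{9} = v_{10} — sig = (5;(1))
  P={2,5,6,8,9}:  v_{2} + v_{5} + v_{6} + v_{8} + v_{9} = 2·v_{10} — sig = (5;(2))

Signatures (|P|; sorted positive RHS coefficients), sorted:
    (2;())
    (2;(1))
    (2;(1))
    (2;(1))
    (2;(1,1,1))
    (2;(1,1,1,1))
    (2;(1,1,1,2))
    (2;(1,1,1,2))
    (2;(1,1,1,2))
    (2;(1,1,2))
    (2;(1,1,2))
    (2;(1,1,2,2))
    (3;())
    (5;(1))
    (5;(2))


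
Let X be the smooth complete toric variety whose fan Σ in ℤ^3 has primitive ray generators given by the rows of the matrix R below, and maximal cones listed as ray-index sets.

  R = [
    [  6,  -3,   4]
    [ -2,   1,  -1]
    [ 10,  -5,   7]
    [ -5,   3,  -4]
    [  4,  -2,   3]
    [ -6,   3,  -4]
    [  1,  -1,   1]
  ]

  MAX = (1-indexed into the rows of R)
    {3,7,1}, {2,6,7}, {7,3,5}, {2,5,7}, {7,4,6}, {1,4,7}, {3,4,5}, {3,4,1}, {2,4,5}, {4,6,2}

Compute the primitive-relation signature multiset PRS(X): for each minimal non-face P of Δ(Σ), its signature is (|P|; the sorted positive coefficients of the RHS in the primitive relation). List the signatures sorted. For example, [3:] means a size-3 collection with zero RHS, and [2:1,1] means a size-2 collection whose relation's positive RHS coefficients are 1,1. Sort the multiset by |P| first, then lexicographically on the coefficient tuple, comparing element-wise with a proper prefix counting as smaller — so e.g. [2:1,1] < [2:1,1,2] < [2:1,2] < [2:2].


9 minimal non-faces of Δ(Σ) (on 7 rays):

  • {1,6}:  v_{1} + v_{6} = 0 ; sig = [2:]
  • {1,2}:  v_{1} + v_{2} = v_{5} ; sig = [2:1]
  • {1,5}:  v_{1} + v_{5} = v_{3} ; sig = [2:1]
  • {3,6}:  v_{3} + v_{6} = v_{5} ; sig = [2:1]
  • {5,6}:  v_{5} + v_{6} = v_{2} ; sig = [2:1]
  • {2,3}:  v_{2} + v_{3} = 2·v_{5} ; sig = [2:2]
  • {4,5,7}:  v_{4} + v_{5} + v_{7} = 0 ; sig = [3:]
  • {2,4,7}:  v_{2} + v_{4} + v_{7} = v_{6} ; sig = [3:1]
  • {3,4,7}:  v_{3} + v_{4} + v_{7} = v_{1} ; sig = [3:1]

so the primitive-relation signature multiset is
    [2:]
    [2:1]
    [2:1]
    [2:1]
    [2:1]
    [2:2]
    [3:]
    [3:1]
    [3:1]


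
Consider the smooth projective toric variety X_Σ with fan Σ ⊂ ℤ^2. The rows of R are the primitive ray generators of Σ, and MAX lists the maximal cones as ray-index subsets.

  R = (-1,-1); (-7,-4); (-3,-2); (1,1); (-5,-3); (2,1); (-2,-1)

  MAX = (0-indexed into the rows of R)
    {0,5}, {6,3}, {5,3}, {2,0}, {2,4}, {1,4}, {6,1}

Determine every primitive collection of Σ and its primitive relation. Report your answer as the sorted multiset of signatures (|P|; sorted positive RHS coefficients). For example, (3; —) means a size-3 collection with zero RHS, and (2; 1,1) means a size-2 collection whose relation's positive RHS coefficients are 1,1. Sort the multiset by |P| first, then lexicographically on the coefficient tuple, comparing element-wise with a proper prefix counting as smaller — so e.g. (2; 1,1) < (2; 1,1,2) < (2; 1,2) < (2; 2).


|primitive collections| = 14. Relations:

  P={0,3}:  v_{0} + v_{3} = 0 — sig = (2; —)
  P={5,6}:  v_{5} + v_{6} = 0 — sig = (2; —)
  P={0,6}:  v_{0} + v_{6} = v_{2} — sig = (2; 1)
  P={1,5}:  v_{1} + v_{5} = v_{4} — sig = (2; 1)
  P={2,3}:  v_{2} + v_{3} = v_{6} — sig = (2; 1)
  P={2,5}:  v_{2} + v_{5} = v_{0} — sig = (2; 1)
  P={2,6}:  v_{2} + v_{6} = v_{4} — sig = (2; 1)
  P={4,5}:  v_{4} + v_{5} = v_{2} — sig = (2; 1)
  P={4,6}:  v_{4} + v_{6} = v_{1} — sig = (2; 1)
  P={0,1}:  v_{0} + v_{1} = v_{2} + v_{4} — sig = (2; 1,1)
  P={0,4}:  v_{0} + v_{4} = 2·v_{2} — sig = (2; 2)
  P={1,2}:  v_{1} + v_{2} = 2·v_{4} — sig = (2; 2)
  P={3,4}:  v_{3} + v_{4} = 2·v_{6} — sig = (2; 2)
  P={1,3}:  v_{1} + v_{3} = 3·v_{6} — sig = (2; 3)

Hence PRS(X_Σ) =
{ (2; —) ×2,  (2; 1) ×7,  (2; 1,1),  (2; 2) ×3,  (2; 3) }


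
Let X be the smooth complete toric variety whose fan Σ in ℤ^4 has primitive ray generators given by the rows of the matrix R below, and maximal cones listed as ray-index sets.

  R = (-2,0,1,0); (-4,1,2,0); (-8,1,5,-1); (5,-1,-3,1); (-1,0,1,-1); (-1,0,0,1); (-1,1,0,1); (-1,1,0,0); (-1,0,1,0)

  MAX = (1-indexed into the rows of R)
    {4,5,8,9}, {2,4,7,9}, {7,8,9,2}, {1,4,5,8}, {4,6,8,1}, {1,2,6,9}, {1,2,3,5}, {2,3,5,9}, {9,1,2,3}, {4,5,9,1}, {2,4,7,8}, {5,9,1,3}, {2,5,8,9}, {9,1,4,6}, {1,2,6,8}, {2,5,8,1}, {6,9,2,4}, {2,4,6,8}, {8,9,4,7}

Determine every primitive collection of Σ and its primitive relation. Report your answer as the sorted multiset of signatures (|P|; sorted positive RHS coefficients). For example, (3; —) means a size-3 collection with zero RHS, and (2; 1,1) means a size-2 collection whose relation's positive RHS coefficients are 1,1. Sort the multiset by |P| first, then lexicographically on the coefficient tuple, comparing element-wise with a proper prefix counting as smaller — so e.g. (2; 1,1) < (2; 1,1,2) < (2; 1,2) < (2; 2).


|primitive collections| = 14. Relations:

  • {5,6}:  v_{5} + v_{6} = v_{1} — sig = (2; 1)
  • {3,4}:  v_{3} + v_{4} = v_{1} + v_{9} — sig = (2; 1,1)
  • {5,7}:  v_{5} + v_{7} = v_{8} + v_{9} — sig = (2; 1,1)
  • {3,6}:  v_{3} + v_{6} = 2·v_{1} + v_{2} + v_{9} — sig = (2; 1,1,2)
  • {1,7}:  v_{1} + v_{7} = 2·v_{2} + v_{4} — sig = (2; 1,2)
  • {3,7}:  v_{3} + v_{7} = 2·v_{2} + v_{9} — sig = (2; 1,2)
  • {3,8}:  v_{3} + v_{8} = 2·v_{2} + v_{5} — sig = (2; 1,2)
  • {6,7}:  v_{6} + v_{7} = 3·v_{2} + 2·v_{4} — sig = (2; 2,3)
  • {2,4,5}:  v_{2} + v_{4} + v_{5} = 0 — sig = (3; —)
  • {1,2,4}:  v_{1} + v_{2} + v_{4} = v_{6} — sig = (3; 1)
  • {1,8,9}:  v_{1} + v_{8} + v_{9} = v_{2} — sig = (3; 1)
  • {6,8,9}:  v_{6} + v_{8} + v_{9} = 2·v_{2} + v_{4} — sig = (3; 1,2)
  • {1,2,5,9}:  v_{1} + v_{2} + v_{5} + v_{9} = v_{3} — sig = (4; 1)
  • {2,4,8,9}:  v_{2} + v_{4} + v_{8} + v_{9} = v_{7} — sig = (4; 1)

so the primitive-relation signature multiset is
{ (2; 1),  (2; 1,1) ×2,  (2; 1,1,2),  (2; 1,2) ×3,  (2; 2,3),  (3; —),  (3; 1) ×2,  (3; 1,2),  (4; 1) ×2 }


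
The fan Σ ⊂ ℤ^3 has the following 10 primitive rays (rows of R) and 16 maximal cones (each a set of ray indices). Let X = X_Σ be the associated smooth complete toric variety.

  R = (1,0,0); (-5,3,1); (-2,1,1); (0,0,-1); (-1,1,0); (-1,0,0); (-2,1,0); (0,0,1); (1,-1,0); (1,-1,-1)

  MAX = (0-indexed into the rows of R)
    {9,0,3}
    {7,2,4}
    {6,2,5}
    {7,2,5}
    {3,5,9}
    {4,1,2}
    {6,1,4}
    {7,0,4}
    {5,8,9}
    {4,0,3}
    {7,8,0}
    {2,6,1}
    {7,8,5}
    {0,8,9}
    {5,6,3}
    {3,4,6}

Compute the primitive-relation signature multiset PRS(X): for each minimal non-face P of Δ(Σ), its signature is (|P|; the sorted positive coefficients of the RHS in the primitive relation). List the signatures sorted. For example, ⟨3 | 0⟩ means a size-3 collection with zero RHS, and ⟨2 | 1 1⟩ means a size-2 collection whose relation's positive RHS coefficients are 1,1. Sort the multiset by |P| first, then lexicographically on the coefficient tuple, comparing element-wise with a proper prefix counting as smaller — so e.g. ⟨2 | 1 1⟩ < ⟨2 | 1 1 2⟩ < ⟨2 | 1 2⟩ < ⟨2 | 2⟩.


Σ has 22 primitive collections:

  {0,5}:  v_{0} + v_{5} = 0  ⇒ sig = ⟨2 | 0⟩
  {3,7}:  v_{3} + v_{7} = 0  ⇒ sig = ⟨2 | 0⟩
  {4,8}:  v_{4} + v_{8} = 0  ⇒ sig = ⟨2 | 0⟩
  {0,6}:  v_{0} + v_{6} = v_{4}  ⇒ sig = ⟨2 | 1⟩
  {2,3}:  v_{2} + v_{3} = v_{6}  ⇒ sig = ⟨2 | 1⟩
  {2,9}:  v_{2} + v_{9} = v_{5}  ⇒ sig = ⟨2 | 1⟩
  {3,8}:  v_{3} + v_{8} = v_{9}  ⇒ sig = ⟨2 | 1⟩
  {4,5}:  v_{4} + v_{5} = v_{6}  ⇒ sig = ⟨2 | 1⟩
  {4,9}:  v_{4} + v_{9} = v_{3}  ⇒ sig = ⟨2 | 1⟩
  {6,7}:  v_{6} + v_{7} = v_{2}  ⇒ sig = ⟨2 | 1⟩
  {6,8}:  v_{6} + v_{8} = v_{5}  ⇒ sig = ⟨2 | 1⟩
  {7,9}:  v_{7} + v_{9} = v_{8}  ⇒ sig = ⟨2 | 1⟩
  {0,2}:  v_{0} + v_{2} = v_{4} + v_{7}  ⇒ sig = ⟨2 | 1 1⟩
  {1,8}:  v_{1} + v_{8} = v_{2} + v_{6}  ⇒ sig = ⟨2 | 1 1⟩
  {2,8}:  v_{2} + v_{8} = v_{5} + v_{7}  ⇒ sig = ⟨2 | 1 1⟩
  {6,9}:  v_{6} + v_{9} = v_{3} + v_{5}  ⇒ sig = ⟨2 | 1 1⟩
  {0,1}:  v_{0} + v_{1} = v_{2} + 2·v_{4}  ⇒ sig = ⟨2 | 1 2⟩
  {1,3}:  v_{1} + v_{3} = v_{4} + 2·v_{6}  ⇒ sig = ⟨2 | 1 2⟩
  {1,5}:  v_{1} + v_{5} = v_{2} + 2·v_{6}  ⇒ sig = ⟨2 | 1 2⟩
  {1,7}:  v_{1} + v_{7} = 2·v_{2} + v_{4}  ⇒ sig = ⟨2 | 1 2⟩
  {1,9}:  v_{1} + v_{9} = 2·v_{6}  ⇒ sig = ⟨2 | 2⟩
  {2,4,6}:  v_{2} + v_{4} + v_{6} = v_{1}  ⇒ sig = ⟨3 | 1⟩

Sorted signature multiset PRS(X):
    ⟨2 | 0⟩
    ⟨2 | 0⟩
    ⟨2 | 0⟩
    ⟨2 | 1⟩
    ⟨2 | 1⟩
    ⟨2 | 1⟩
    ⟨2 | 1⟩
    ⟨2 | 1⟩
    ⟨2 | 1⟩
    ⟨2 | 1⟩
    ⟨2 | 1⟩
    ⟨2 | 1⟩
    ⟨2 | 1 1⟩
    ⟨2 | 1 1⟩
    ⟨2 | 1 1⟩
    ⟨2 | 1 1⟩
    ⟨2 | 1 2⟩
    ⟨2 | 1 2⟩
    ⟨2 | 1 2⟩
    ⟨2 | 1 2⟩
    ⟨2 | 2⟩
    ⟨3 | 1⟩
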